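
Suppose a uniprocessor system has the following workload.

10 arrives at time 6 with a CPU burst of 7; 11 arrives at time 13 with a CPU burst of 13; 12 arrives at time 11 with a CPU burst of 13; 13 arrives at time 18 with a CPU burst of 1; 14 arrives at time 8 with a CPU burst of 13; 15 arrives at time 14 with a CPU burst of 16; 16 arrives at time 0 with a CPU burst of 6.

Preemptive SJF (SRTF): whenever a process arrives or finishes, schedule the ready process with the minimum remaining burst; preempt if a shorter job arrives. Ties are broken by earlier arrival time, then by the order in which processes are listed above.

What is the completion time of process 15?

69

Timeline: | 16 0-6 | 10 6-13 | 14 13-18 | 13 18-19 | 14 19-27 | 12 27-40 | 11 40-53 | 15 53-69 |
Completion: 10=13  11=53  12=40  13=19  14=27  15=69  16=6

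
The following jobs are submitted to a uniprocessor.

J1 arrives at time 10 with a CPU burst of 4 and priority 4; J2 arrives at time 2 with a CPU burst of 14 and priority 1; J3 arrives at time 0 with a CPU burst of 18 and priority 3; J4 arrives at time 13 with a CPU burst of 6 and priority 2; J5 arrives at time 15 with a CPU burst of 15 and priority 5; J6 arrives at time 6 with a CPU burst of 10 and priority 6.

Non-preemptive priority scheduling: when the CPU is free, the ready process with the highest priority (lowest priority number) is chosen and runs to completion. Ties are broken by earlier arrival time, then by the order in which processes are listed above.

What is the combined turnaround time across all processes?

208

Timeline: | J3 0-18 | J2 18-32 | J4 32-38 | J1 38-42 | J5 42-57 | J6 57-67 |
Completion: J1=42  J2=32  J3=18  J4=38  J5=57  J6=67
Turnaround (C−A): J1=32  J2=30  J3=18  J4=25  J5=42  J6=61
Turnaround = completion − arrival: J1=32, J2=30, J3=18, J4=25, J5=42, J6=61
Total turnaround = 32 + 30 + 18 + 25 + 42 + 61 = 208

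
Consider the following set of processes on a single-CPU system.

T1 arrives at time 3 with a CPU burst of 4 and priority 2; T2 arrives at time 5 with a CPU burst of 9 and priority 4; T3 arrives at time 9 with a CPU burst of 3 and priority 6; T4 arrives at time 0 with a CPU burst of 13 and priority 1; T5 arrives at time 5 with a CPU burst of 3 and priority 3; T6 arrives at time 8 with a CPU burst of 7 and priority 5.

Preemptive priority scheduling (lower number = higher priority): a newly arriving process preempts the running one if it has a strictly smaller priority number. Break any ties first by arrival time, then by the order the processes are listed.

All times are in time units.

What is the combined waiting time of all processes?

Timeline: | T4 0-13 | T1 13-17 | T5 17-20 | T2 20-29 | T6 29-36 | T3 36-39 |
Completion: T1=17  T2=29  T3=39  T4=13  T5=20  T6=36
Turnaround (C−A): T1=14  T2=24  T3=30  T4=13  T5=15  T6=28
Waiting = turnaround − burst: T1=10, T2=15, T3=27, T4=0, T5=12, T6=21
Total waiting = 10 + 15 + 27 + 0 + 12 + 21 = 85

85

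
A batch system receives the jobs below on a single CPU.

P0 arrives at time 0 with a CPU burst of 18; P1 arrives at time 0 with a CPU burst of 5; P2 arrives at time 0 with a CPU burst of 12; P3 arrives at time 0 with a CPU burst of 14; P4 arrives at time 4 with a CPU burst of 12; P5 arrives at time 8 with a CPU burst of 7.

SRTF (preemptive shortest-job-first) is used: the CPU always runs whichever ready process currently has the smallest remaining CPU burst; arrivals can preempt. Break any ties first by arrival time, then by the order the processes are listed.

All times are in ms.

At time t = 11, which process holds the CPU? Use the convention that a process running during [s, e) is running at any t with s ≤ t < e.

Gantt: | P1 0-5 | P2 5-8 | P5 8-15 | P2 15-24 | P4 24-36 | P3 36-50 | P0 50-68 |
Completion: P0=68  P1=5  P2=24  P3=50  P4=36  P5=15
Turnaround (C−A): P0=68  P1=5  P2=24  P3=50  P4=32  P5=7

P5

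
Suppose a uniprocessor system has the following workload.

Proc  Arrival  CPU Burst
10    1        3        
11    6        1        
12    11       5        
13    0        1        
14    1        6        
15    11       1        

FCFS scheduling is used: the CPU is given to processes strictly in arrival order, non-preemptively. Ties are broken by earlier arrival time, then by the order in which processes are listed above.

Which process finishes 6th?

15

Schedule: | 13 0-1 | 10 1-4 | 14 4-10 | 11 10-11 | 12 11-16 | 15 16-17 |
Completion: 10=4  11=11  12=16  13=1  14=10  15=17
Turnaround (C−A): 10=3  11=5  12=5  13=1  14=9  15=6
Finish order: 13 → 10 → 14 → 11 → 12 → 15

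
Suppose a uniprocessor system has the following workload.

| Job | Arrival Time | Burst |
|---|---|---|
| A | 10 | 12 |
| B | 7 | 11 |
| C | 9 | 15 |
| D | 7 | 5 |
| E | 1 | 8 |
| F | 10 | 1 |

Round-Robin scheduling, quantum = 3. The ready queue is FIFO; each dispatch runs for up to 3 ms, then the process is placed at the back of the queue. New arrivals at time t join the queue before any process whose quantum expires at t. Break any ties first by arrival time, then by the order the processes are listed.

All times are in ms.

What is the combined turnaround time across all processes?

167

Gantt: | idle 0-1 | E 1-7 | B 7-10 | D 10-13 | E 13-15 | C 15-18 | A 18-21 | F 21-22 | B 22-25 | D 25-27 | C 27-30 | A 30-33 | B 33-36 | C 36-39 | A 39-42 | B 42-44 | C 44-47 | A 47-50 | C 50-53 |
Completion: A=50  B=44  C=53  D=27  E=15  F=22
Turnaround = completion − arrival: A=40, B=37, C=44, D=20, E=14, F=12
Total turnaround = 40 + 37 + 44 + 20 + 14 + 12 = 167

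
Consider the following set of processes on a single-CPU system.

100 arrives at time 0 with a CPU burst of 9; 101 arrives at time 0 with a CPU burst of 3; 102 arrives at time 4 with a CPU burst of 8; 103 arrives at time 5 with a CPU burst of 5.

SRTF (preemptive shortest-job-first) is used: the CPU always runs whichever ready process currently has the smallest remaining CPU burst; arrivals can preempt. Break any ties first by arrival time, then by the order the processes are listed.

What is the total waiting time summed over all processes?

21

Schedule: | 101 0-3 | 100 3-5 | 103 5-10 | 100 10-17 | 102 17-25 |
Completion: 100=17  101=3  102=25  103=10
Turnaround (C−A): 100=17  101=3  102=21  103=5
Waiting = turnaround − burst: 100=8, 101=0, 102=13, 103=0
Total waiting = 8 + 0 + 13 + 0 = 21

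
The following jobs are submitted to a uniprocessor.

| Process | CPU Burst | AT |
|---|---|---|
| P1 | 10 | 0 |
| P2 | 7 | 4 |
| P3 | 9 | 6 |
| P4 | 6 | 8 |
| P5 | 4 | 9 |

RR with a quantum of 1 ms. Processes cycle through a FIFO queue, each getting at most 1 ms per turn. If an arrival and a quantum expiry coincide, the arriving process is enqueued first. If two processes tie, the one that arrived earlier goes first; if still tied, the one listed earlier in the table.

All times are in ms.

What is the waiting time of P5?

15

Gantt: | P1 0-4 | P2 4-5 | P1 5-6 | P2 6-7 | P3 7-8 | P1 8-9 | P2 9-10 | P4 10-11 | P3 11-12 | P5 12-13 | P1 13-14 | P2 14-15 | P4 15-16 | P3 16-17 | P5 17-18 | P1 18-19 | P2 19-20 | P4 20-21 | P3 21-22 | P5 22-23 | P1 23-24 | P2 24-25 | P4 25-26 | P3 26-27 | P5 27-28 | P1 28-29 | P2 29-30 | P4 30-31 | P3 31-32 | P4 32-33 | P3 33-36 |
Completion: P1=29  P2=30  P3=36  P4=33  P5=28
Waiting(P5) = turnaround − burst = 19 − 4 = 15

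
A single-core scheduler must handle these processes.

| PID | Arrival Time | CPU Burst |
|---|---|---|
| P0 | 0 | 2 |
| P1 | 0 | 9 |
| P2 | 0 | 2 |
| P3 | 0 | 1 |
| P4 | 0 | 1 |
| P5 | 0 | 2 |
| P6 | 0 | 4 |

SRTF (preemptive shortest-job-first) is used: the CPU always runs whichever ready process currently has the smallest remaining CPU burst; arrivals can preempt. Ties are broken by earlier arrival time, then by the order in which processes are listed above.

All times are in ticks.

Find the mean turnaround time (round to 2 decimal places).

Schedule: | P3 0-1 | P4 1-2 | P0 2-4 | P2 4-6 | P5 6-8 | P6 8-12 | P1 12-21 |
Completion: P0=4  P1=21  P2=6  P3=1  P4=2  P5=8  P6=12
Turnaround times: P0=4, P1=21, P2=6, P3=1, P4=2, P5=8, P6=12
Average turnaround = (4+21+6+1+2+8+12) / 7 = 54/7 = 7.71

7.71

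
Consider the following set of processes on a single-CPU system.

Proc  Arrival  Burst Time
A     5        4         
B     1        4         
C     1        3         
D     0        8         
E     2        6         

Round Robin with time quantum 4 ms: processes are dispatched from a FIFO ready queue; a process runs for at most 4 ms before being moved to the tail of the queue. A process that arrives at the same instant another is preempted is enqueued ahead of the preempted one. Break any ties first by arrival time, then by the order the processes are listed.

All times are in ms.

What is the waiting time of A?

Gantt: | D 0-4 | B 4-8 | C 8-11 | E 11-15 | D 15-19 | A 19-23 | E 23-25 |
Completion: A=23  B=8  C=11  D=19  E=25
Waiting(A) = turnaround − burst = 18 − 4 = 14

14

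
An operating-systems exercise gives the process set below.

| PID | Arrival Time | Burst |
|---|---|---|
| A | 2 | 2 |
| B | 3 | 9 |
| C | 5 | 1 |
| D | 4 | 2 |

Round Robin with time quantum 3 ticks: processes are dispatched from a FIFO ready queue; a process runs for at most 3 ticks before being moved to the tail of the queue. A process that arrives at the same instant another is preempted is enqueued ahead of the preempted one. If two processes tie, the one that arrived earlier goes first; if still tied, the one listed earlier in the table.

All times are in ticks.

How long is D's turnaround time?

Timeline: | idle 0-2 | A 2-4 | B 4-7 | D 7-9 | C 9-10 | B 10-16 |
Completion: A=4  B=16  C=10  D=9
Turnaround (C−A): A=2  B=13  C=5  D=5
Turnaround(D) = completion − arrival = 9 − 4 = 5

5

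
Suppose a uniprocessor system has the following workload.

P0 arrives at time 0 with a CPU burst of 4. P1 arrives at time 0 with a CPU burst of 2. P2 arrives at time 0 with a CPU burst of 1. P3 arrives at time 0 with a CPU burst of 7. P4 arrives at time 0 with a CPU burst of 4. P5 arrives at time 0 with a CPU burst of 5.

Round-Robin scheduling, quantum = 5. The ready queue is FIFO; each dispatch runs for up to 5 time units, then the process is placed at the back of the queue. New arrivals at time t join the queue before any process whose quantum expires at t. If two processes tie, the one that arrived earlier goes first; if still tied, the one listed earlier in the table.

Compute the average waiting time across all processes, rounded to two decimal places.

9.00

Timeline: | P0 0-4 | P1 4-6 | P2 6-7 | P3 7-12 | P4 12-16 | P5 16-21 | P3 21-23 |
Completion: P0=4  P1=6  P2=7  P3=23  P4=16  P5=21
Waiting times: P0=0, P1=4, P2=6, P3=16, P4=12, P5=16
Average waiting = (0+4+6+16+12+16) / 6 = 54/6 = 9.00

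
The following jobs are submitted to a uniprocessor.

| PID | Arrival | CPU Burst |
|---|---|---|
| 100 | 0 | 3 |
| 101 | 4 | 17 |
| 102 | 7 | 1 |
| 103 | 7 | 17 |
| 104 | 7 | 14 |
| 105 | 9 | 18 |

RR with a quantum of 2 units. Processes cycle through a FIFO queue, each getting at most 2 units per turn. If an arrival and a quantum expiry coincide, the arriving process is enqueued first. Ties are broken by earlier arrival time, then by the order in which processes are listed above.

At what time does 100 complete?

Schedule: | 100 0-3 | idle 3-4 | 101 4-8 | 102 8-9 | 103 9-11 | 104 11-13 | 101 13-15 | 105 15-17 | 103 17-19 | 104 19-21 | 101 21-23 | 105 23-25 | 103 25-27 | 104 27-29 | 101 29-31 | 105 31-33 | 103 33-35 | 104 35-37 | 101 37-39 | 105 39-41 | 103 41-43 | 104 43-45 | 101 45-47 | 105 47-49 | 103 49-51 | 104 51-53 | 101 53-55 | 105 55-57 | 103 57-59 | 104 59-61 | 101 61-62 | 105 62-64 | 103 64-66 | 105 66-68 | 103 68-69 | 105 69-71 |
Completion: 100=3  101=62  102=9  103=69  104=61  105=71

3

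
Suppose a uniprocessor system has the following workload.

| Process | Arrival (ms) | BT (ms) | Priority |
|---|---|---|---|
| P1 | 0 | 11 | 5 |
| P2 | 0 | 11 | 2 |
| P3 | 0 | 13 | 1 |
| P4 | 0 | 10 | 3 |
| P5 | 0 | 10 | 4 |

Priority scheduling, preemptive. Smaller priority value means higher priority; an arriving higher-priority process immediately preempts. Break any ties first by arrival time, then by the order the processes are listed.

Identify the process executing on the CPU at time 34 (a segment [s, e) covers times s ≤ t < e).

Schedule: | P3 0-13 | P2 13-24 | P4 24-34 | P5 34-44 | P1 44-55 |
Completion: P1=55  P2=24  P3=13  P4=34  P5=44

P5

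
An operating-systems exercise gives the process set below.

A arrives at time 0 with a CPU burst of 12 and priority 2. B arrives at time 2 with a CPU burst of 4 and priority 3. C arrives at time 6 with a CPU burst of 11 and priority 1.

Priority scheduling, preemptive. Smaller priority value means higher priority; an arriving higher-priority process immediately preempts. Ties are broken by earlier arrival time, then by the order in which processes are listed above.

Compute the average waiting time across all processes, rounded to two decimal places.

10.67

Timeline: | A 0-6 | C 6-17 | A 17-23 | B 23-27 |
Completion: A=23  B=27  C=17
Turnaround (C−A): A=23  B=25  C=11
Waiting times: A=11, B=21, C=0
Average waiting = (11+21+0) / 3 = 32/3 = 10.67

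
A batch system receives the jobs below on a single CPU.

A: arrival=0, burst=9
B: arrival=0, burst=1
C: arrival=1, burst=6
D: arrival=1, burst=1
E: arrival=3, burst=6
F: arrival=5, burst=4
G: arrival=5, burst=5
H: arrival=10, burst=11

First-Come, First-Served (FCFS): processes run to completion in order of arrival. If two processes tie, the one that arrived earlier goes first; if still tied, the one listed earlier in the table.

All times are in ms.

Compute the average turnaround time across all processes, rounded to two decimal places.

19.00

Timeline: | A 0-9 | B 9-10 | C 10-16 | D 16-17 | E 17-23 | F 23-27 | G 27-32 | H 32-43 |
Completion: A=9  B=10  C=16  D=17  E=23  F=27  G=32  H=43
Turnaround (C−A): A=9  B=10  C=15  D=16  E=20  F=22  G=27  H=33
Turnaround times: A=9, B=10, C=15, D=16, E=20, F=22, G=27, H=33
Average turnaround = (9+10+15+16+20+22+27+33) / 8 = 152/8 = 19.00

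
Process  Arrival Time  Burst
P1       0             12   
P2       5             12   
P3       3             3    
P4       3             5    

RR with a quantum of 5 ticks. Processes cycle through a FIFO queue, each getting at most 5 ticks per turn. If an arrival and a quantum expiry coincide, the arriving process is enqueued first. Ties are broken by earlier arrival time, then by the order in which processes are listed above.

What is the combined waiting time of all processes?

40

Schedule: | P1 0-5 | P3 5-8 | P4 8-13 | P2 13-18 | P1 18-23 | P2 23-28 | P1 28-30 | P2 30-32 |
Completion: P1=30  P2=32  P3=8  P4=13
Waiting = turnaround − burst: P1=18, P2=15, P3=2, P4=5
Total waiting = 18 + 15 + 2 + 5 = 40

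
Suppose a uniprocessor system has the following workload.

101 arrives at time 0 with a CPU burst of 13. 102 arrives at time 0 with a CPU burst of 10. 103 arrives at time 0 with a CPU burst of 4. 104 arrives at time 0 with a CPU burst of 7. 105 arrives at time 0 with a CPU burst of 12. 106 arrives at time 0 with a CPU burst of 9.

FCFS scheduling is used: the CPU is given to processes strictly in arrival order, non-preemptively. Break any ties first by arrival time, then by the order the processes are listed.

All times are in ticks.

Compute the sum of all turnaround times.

Timeline: | 101 0-13 | 102 13-23 | 103 23-27 | 104 27-34 | 105 34-46 | 106 46-55 |
Completion: 101=13  102=23  103=27  104=34  105=46  106=55
Turnaround (C−A): 101=13  102=23  103=27  104=34  105=46  106=55
Turnaround = completion − arrival: 101=13, 102=23, 103=27, 104=34, 105=46, 106=55
Total turnaround = 13 + 23 + 27 + 34 + 46 + 55 = 198

198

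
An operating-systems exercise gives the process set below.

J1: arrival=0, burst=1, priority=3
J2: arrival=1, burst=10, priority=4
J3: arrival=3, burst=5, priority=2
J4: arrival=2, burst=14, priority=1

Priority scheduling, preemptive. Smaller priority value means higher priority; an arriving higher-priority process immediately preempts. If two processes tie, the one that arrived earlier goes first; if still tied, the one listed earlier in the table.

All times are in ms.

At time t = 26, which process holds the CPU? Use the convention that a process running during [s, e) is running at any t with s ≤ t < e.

J2

Schedule: | J1 0-1 | J2 1-2 | J4 2-16 | J3 16-21 | J2 21-30 |
Completion: J1=1  J2=30  J3=21  J4=16
Turnaround (C−A): J1=1  J2=29  J3=18  J4=14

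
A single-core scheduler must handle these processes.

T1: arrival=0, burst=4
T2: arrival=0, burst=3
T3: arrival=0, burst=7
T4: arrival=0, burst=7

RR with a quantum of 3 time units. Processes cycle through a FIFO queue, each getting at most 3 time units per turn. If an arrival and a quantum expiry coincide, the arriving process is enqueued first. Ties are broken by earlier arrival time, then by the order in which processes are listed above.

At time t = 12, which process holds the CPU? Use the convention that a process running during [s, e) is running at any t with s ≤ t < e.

Gantt: | T1 0-3 | T2 3-6 | T3 6-9 | T4 9-12 | T1 12-13 | T3 13-16 | T4 16-19 | T3 19-20 | T4 20-21 |
Completion: T1=13  T2=6  T3=20  T4=21

T1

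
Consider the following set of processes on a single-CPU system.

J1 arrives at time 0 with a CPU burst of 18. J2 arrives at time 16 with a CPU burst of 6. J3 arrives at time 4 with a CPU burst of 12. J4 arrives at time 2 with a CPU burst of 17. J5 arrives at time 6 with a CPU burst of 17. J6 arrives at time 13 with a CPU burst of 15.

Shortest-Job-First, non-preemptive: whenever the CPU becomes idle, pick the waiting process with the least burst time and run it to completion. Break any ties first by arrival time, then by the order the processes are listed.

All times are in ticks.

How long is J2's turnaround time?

8

Gantt: | J1 0-18 | J2 18-24 | J3 24-36 | J6 36-51 | J4 51-68 | J5 68-85 |
Completion: J1=18  J2=24  J3=36  J4=68  J5=85  J6=51
Turnaround (C−A): J1=18  J2=8  J3=32  J4=66  J5=79  J6=38
Turnaround(J2) = completion − arrival = 24 − 16 = 8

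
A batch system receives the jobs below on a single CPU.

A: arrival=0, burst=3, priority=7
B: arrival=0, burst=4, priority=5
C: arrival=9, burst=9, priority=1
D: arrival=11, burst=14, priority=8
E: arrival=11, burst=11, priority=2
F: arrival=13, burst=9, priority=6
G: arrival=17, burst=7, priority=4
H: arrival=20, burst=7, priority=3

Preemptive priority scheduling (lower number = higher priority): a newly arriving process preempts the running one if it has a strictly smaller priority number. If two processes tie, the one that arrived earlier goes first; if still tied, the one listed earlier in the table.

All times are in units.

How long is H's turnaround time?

Timeline: | B 0-4 | A 4-7 | idle 7-9 | C 9-18 | E 18-29 | H 29-36 | G 36-43 | F 43-52 | D 52-66 |
Completion: A=7  B=4  C=18  D=66  E=29  F=52  G=43  H=36
Turnaround (C−A): A=7  B=4  C=9  D=55  E=18  F=39  G=26  H=16
Turnaround(H) = completion − arrival = 36 − 20 = 16

16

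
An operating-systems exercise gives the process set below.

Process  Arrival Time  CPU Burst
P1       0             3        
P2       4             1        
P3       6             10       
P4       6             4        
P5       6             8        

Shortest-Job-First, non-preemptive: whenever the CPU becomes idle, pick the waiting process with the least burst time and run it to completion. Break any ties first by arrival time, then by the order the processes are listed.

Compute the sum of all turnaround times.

Timeline: | P1 0-3 | idle 3-4 | P2 4-5 | idle 5-6 | P4 6-10 | P5 10-18 | P3 18-28 |
Completion: P1=3  P2=5  P3=28  P4=10  P5=18
Turnaround (C−A): P1=3  P2=1  P3=22  P4=4  P5=12
Turnaround = completion − arrival: P1=3, P2=1, P3=22, P4=4, P5=12
Total turnaround = 3 + 1 + 22 + 4 + 12 = 42

42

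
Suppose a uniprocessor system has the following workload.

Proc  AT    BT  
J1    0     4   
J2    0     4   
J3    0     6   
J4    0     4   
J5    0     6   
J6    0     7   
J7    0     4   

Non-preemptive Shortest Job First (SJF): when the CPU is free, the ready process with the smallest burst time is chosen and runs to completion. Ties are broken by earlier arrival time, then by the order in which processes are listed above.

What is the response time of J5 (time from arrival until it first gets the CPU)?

22

Timeline: | J1 0-4 | J2 4-8 | J4 8-12 | J7 12-16 | J3 16-22 | J5 22-28 | J6 28-35 |
Completion: J1=4  J2=8  J3=22  J4=12  J5=28  J6=35  J7=16
Response(J5) = first start − arrival = 22 − 0 = 22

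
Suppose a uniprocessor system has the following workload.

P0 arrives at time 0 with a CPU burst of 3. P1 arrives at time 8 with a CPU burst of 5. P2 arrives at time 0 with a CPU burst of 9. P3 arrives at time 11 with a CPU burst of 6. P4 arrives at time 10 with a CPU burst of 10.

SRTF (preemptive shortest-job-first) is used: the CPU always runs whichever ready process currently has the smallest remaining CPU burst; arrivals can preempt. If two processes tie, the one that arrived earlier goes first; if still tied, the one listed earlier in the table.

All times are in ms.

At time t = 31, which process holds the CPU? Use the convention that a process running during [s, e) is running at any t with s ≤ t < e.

P4

Gantt: | P0 0-3 | P2 3-12 | P1 12-17 | P3 17-23 | P4 23-33 |
Completion: P0=3  P1=17  P2=12  P3=23  P4=33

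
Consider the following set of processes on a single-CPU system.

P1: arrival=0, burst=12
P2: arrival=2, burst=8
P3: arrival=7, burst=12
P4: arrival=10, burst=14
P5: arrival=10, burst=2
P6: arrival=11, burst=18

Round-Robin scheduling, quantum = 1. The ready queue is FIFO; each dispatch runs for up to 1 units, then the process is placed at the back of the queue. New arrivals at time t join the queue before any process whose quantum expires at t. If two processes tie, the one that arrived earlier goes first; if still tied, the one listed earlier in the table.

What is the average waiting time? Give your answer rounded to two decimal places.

Schedule: | P1 0-2 | P2 2-3 | P1 3-4 | P2 4-5 | P1 5-6 | P2 6-7 | P1 7-8 | P3 8-9 | P2 9-10 | P1 10-11 | P3 11-12 | P4 12-13 | P5 13-14 | P2 14-15 | P6 15-16 | P1 16-17 | P3 17-18 | P4 18-19 | P5 19-20 | P2 20-21 | P6 21-22 | P1 22-23 | P3 23-24 | P4 24-25 | P2 25-26 | P6 26-27 | P1 27-28 | P3 28-29 | P4 29-30 | P2 30-31 | P6 31-32 | P1 32-33 | P3 33-34 | P4 34-35 | P6 35-36 | P1 36-37 | P3 37-38 | P4 38-39 | P6 39-40 | P1 40-41 | P3 41-42 | P4 42-43 | P6 43-44 | P3 44-45 | P4 45-46 | P6 46-47 | P3 47-48 | P4 48-49 | P6 49-50 | P3 50-51 | P4 51-52 | P6 52-53 | P3 53-54 | P4 54-55 | P6 55-56 | P4 56-57 | P6 57-58 | P4 58-59 | P6 59-60 | P4 60-61 | P6 61-66 |
Completion: P1=41  P2=31  P3=54  P4=61  P5=20  P6=66
Waiting times: P1=29, P2=21, P3=35, P4=37, P5=8, P6=37
Average waiting = (29+21+35+37+8+37) / 6 = 167/6 = 27.83

27.83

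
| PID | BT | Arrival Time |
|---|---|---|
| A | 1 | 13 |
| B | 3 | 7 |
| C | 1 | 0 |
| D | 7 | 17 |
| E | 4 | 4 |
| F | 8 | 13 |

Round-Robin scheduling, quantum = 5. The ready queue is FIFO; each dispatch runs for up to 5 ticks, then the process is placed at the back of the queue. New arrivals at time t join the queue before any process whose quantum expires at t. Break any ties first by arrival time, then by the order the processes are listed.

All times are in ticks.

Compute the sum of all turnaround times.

Schedule: | C 0-1 | idle 1-4 | E 4-8 | B 8-11 | idle 11-13 | A 13-14 | F 14-19 | D 19-24 | F 24-27 | D 27-29 |
Completion: A=14  B=11  C=1  D=29  E=8  F=27
Turnaround = completion − arrival: A=1, B=4, C=1, D=12, E=4, F=14
Total turnaround = 1 + 4 + 1 + 12 + 4 + 14 = 36

36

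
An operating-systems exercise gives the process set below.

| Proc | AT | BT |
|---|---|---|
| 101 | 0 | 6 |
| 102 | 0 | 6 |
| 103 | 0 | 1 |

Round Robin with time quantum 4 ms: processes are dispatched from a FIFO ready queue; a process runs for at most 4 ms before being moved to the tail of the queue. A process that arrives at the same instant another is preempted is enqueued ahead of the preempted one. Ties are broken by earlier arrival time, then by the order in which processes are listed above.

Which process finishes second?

Gantt: | 101 0-4 | 102 4-8 | 103 8-9 | 101 9-11 | 102 11-13 |
Completion: 101=11  102=13  103=9
Turnaround (C−A): 101=11  102=13  103=9
Finish order: 103 → 101 → 102

101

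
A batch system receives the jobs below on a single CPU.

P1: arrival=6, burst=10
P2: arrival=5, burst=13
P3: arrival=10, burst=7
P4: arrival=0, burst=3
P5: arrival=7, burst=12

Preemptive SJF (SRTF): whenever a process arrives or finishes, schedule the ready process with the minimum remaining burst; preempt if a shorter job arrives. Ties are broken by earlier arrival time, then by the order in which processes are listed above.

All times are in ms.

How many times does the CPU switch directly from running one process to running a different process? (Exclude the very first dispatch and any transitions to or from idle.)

Gantt: | P4 0-3 | idle 3-5 | P2 5-6 | P1 6-16 | P3 16-23 | P2 23-35 | P5 35-47 |
Completion: P1=16  P2=35  P3=23  P4=3  P5=47
Turnaround (C−A): P1=10  P2=30  P3=13  P4=3  P5=40

4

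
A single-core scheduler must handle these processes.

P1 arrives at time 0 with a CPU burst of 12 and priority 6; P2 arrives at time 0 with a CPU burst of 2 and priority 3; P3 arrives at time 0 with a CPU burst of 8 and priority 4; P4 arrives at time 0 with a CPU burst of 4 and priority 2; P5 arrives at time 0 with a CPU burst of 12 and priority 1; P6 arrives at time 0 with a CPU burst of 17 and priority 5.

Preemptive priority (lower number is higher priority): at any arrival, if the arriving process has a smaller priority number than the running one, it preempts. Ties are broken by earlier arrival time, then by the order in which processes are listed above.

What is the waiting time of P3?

18

Schedule: | P5 0-12 | P4 12-16 | P2 16-18 | P3 18-26 | P6 26-43 | P1 43-55 |
Completion: P1=55  P2=18  P3=26  P4=16  P5=12  P6=43
Turnaround (C−A): P1=55  P2=18  P3=26  P4=16  P5=12  P6=43
Waiting(P3) = turnaround − burst = 26 − 8 = 18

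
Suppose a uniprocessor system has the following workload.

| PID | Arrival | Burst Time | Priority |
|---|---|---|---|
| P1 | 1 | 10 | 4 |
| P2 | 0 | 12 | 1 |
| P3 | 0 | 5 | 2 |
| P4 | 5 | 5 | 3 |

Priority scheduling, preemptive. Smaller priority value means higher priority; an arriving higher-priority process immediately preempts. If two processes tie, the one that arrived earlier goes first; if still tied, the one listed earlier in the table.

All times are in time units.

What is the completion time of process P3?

17

Schedule: | P2 0-12 | P3 12-17 | P4 17-22 | P1 22-32 |
Completion: P1=32  P2=12  P3=17  P4=22
Turnaround (C−A): P1=31  P2=12  P3=17  P4=17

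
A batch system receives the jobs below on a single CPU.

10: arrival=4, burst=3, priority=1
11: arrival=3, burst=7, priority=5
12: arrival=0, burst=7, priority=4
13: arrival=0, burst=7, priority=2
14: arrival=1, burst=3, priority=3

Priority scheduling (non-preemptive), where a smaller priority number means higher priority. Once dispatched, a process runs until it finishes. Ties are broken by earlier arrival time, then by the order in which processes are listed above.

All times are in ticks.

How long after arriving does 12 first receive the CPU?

Timeline: | 13 0-7 | 10 7-10 | 14 10-13 | 12 13-20 | 11 20-27 |
Completion: 10=10  11=27  12=20  13=7  14=13
Turnaround (C−A): 10=6  11=24  12=20  13=7  14=12
Response(12) = first start − arrival = 13 − 0 = 13

13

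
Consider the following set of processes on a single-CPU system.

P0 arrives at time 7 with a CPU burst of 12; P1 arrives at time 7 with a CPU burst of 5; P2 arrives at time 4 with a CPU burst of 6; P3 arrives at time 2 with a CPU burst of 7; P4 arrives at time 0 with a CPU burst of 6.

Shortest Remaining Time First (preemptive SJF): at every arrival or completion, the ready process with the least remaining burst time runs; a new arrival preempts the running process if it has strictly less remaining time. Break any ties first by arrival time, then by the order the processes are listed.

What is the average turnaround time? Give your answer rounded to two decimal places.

Schedule: | P4 0-6 | P2 6-12 | P1 12-17 | P3 17-24 | P0 24-36 |
Completion: P0=36  P1=17  P2=12  P3=24  P4=6
Turnaround (C−A): P0=29  P1=10  P2=8  P3=22  P4=6
Turnaround times: P0=29, P1=10, P2=8, P3=22, P4=6
Average turnaround = (29+10+8+22+6) / 5 = 75/5 = 15.00

15.00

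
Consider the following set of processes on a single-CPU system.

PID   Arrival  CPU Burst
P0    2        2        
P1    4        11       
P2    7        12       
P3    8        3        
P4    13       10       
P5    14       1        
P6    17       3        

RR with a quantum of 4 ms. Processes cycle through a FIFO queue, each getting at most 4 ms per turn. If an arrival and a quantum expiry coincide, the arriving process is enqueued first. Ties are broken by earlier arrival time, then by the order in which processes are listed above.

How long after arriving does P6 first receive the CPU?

11

Timeline: | idle 0-2 | P0 2-4 | P1 4-8 | P2 8-12 | P3 12-15 | P1 15-19 | P2 19-23 | P4 23-27 | P5 27-28 | P6 28-31 | P1 31-34 | P2 34-38 | P4 38-44 |
Completion: P0=4  P1=34  P2=38  P3=15  P4=44  P5=28  P6=31
Turnaround (C−A): P0=2  P1=30  P2=31  P3=7  P4=31  P5=14  P6=14
Response(P6) = first start − arrival = 28 − 17 = 11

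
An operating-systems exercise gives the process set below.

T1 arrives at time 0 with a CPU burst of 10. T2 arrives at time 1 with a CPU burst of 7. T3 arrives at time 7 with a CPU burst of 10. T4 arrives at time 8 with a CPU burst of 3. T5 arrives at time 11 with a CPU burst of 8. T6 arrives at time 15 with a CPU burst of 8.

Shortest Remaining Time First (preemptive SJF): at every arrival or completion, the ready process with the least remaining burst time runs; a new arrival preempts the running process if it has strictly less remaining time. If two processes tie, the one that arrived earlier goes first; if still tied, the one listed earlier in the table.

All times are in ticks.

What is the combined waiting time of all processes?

59

Timeline: | T1 0-1 | T2 1-8 | T4 8-11 | T5 11-19 | T6 19-27 | T1 27-36 | T3 36-46 |
Completion: T1=36  T2=8  T3=46  T4=11  T5=19  T6=27
Turnaround (C−A): T1=36  T2=7  T3=39  T4=3  T5=8  T6=12
Waiting = turnaround − burst: T1=26, T2=0, T3=29, T4=0, T5=0, T6=4
Total waiting = 26 + 0 + 29 + 0 + 0 + 4 = 59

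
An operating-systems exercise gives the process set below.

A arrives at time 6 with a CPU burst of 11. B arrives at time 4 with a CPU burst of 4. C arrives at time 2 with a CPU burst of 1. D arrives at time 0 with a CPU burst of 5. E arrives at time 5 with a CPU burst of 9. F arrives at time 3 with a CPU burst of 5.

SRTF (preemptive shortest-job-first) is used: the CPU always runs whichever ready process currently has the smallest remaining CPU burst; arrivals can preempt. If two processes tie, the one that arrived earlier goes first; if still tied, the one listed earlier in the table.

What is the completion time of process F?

Timeline: | D 0-2 | C 2-3 | D 3-6 | B 6-10 | F 10-15 | E 15-24 | A 24-35 |
Completion: A=35  B=10  C=3  D=6  E=24  F=15
Turnaround (C−A): A=29  B=6  C=1  D=6  E=19  F=12

15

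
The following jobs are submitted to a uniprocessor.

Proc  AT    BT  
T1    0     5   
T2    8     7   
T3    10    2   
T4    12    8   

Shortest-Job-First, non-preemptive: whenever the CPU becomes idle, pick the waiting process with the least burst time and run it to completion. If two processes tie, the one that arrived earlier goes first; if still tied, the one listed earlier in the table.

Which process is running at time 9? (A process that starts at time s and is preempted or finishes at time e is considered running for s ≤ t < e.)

T2

Schedule: | T1 0-5 | idle 5-8 | T2 8-15 | T3 15-17 | T4 17-25 |
Completion: T1=5  T2=15  T3=17  T4=25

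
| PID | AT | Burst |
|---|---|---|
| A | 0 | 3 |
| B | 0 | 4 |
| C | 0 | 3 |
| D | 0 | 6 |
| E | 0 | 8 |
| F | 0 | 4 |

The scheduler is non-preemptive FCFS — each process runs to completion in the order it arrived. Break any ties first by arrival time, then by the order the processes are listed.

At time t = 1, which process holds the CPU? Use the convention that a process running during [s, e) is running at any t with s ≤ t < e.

Gantt: | A 0-3 | B 3-7 | C 7-10 | D 10-16 | E 16-24 | F 24-28 |
Completion: A=3  B=7  C=10  D=16  E=24  F=28

A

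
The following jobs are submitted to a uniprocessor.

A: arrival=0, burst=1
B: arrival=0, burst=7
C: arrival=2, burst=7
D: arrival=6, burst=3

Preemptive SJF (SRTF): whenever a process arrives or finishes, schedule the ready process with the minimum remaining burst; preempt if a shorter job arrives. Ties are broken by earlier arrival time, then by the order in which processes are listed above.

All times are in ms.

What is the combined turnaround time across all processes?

30

Timeline: | A 0-1 | B 1-8 | D 8-11 | C 11-18 |
Completion: A=1  B=8  C=18  D=11
Turnaround (C−A): A=1  B=8  C=16  D=5
Turnaround = completion − arrival: A=1, B=8, C=16, D=5
Total turnaround = 1 + 8 + 16 + 5 = 30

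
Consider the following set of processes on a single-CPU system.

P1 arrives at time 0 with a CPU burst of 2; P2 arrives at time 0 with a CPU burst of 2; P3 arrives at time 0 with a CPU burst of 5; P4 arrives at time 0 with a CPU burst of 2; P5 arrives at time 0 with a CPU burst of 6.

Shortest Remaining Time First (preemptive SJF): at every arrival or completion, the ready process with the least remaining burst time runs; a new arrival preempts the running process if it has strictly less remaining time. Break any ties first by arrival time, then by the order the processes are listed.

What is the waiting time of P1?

Timeline: | P1 0-2 | P2 2-4 | P4 4-6 | P3 6-11 | P5 11-17 |
Completion: P1=2  P2=4  P3=11  P4=6  P5=17
Turnaround (C−A): P1=2  P2=4  P3=11  P4=6  P5=17
Waiting(P1) = turnaround − burst = 2 − 2 = 0

0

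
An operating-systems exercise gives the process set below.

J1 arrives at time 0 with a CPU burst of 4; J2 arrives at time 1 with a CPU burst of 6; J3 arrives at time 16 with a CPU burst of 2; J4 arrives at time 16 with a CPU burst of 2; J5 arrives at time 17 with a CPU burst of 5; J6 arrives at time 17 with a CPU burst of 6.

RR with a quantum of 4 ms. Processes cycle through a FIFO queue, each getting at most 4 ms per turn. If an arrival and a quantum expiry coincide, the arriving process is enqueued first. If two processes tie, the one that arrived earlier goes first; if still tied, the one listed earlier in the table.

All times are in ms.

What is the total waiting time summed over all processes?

20

Schedule: | J1 0-4 | J2 4-10 | idle 10-16 | J3 16-18 | J4 18-20 | J5 20-24 | J6 24-28 | J5 28-29 | J6 29-31 |
Completion: J1=4  J2=10  J3=18  J4=20  J5=29  J6=31
Turnaround (C−A): J1=4  J2=9  J3=2  J4=4  J5=12  J6=14
Waiting = turnaround − burst: J1=0, J2=3, J3=0, J4=2, J5=7, J6=8
Total waiting = 0 + 3 + 0 + 2 + 7 + 8 = 20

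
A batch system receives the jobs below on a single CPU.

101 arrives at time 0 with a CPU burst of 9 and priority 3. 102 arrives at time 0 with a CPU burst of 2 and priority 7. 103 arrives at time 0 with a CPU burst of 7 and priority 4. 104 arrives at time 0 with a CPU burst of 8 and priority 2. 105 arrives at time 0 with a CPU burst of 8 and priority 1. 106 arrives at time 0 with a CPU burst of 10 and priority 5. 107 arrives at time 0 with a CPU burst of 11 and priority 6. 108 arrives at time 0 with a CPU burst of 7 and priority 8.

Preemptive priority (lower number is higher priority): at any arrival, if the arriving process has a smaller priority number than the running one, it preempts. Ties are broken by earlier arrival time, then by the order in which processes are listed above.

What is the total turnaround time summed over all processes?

293

Timeline: | 105 0-8 | 104 8-16 | 101 16-25 | 103 25-32 | 106 32-42 | 107 42-53 | 102 53-55 | 108 55-62 |
Completion: 101=25  102=55  103=32  104=16  105=8  106=42  107=53  108=62
Turnaround (C−A): 101=25  102=55  103=32  104=16  105=8  106=42  107=53  108=62
Turnaround = completion − arrival: 101=25, 102=55, 103=32, 104=16, 105=8, 106=42, 107=53, 108=62
Total turnaround = 25 + 55 + 32 + 16 + 8 + 42 + 53 + 62 = 293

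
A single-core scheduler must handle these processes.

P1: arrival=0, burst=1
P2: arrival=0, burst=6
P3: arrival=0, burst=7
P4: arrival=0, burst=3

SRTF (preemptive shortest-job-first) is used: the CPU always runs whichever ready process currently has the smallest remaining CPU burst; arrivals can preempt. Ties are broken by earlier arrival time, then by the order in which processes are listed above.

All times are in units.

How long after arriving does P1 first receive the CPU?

Gantt: | P1 0-1 | P4 1-4 | P2 4-10 | P3 10-17 |
Completion: P1=1  P2=10  P3=17  P4=4
Response(P1) = first start − arrival = 0 − 0 = 0

0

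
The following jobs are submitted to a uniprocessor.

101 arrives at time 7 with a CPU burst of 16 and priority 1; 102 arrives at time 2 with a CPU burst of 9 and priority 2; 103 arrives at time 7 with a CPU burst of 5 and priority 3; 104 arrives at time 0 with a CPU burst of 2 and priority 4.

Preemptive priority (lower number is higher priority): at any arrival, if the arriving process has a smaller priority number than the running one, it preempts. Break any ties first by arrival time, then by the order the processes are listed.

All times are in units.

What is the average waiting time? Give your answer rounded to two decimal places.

Gantt: | 104 0-2 | 102 2-7 | 101 7-23 | 102 23-27 | 103 27-32 |
Completion: 101=23  102=27  103=32  104=2
Turnaround (C−A): 101=16  102=25  103=25  104=2
Waiting times: 101=0, 102=16, 103=20, 104=0
Average waiting = (0+16+20+0) / 4 = 36/4 = 9.00

9.00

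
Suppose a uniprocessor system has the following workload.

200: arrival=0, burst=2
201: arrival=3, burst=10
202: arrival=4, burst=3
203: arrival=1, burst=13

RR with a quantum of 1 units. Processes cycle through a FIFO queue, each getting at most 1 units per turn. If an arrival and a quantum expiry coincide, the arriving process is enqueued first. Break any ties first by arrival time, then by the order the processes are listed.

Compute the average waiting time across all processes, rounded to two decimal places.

Gantt: | 200 0-1 | 203 1-2 | 200 2-3 | 203 3-4 | 201 4-5 | 202 5-6 | 203 6-7 | 201 7-8 | 202 8-9 | 203 9-10 | 201 10-11 | 202 11-12 | 203 12-13 | 201 13-14 | 203 14-15 | 201 15-16 | 203 16-17 | 201 17-18 | 203 18-19 | 201 19-20 | 203 20-21 | 201 21-22 | 203 22-23 | 201 23-24 | 203 24-25 | 201 25-26 | 203 26-28 |
Completion: 200=3  201=26  202=12  203=28
Turnaround (C−A): 200=3  201=23  202=8  203=27
Waiting times: 200=1, 201=13, 202=5, 203=14
Average waiting = (1+13+5+14) / 4 = 33/4 = 8.25

8.25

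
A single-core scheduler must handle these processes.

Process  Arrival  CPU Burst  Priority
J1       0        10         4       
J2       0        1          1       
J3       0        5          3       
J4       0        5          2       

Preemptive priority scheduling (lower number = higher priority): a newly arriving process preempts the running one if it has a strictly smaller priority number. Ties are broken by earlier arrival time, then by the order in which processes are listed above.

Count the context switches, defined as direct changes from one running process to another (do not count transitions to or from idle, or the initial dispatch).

Gantt: | J2 0-1 | J4 1-6 | J3 6-11 | J1 11-21 |
Completion: J1=21  J2=1  J3=11  J4=6
Turnaround (C−A): J1=21  J2=1  J3=11  J4=6

3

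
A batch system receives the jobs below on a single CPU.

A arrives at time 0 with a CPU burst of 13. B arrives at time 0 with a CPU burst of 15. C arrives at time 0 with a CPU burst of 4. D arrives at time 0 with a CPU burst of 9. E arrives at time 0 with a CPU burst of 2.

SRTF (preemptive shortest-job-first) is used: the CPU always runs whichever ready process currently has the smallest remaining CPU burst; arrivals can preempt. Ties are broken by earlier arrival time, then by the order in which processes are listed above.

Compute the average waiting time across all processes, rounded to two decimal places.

10.20

Timeline: | E 0-2 | C 2-6 | D 6-15 | A 15-28 | B 28-43 |
Completion: A=28  B=43  C=6  D=15  E=2
Turnaround (C−A): A=28  B=43  C=6  D=15  E=2
Waiting times: A=15, B=28, C=2, D=6, E=0
Average waiting = (15+28+2+6+0) / 5 = 51/5 = 10.20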